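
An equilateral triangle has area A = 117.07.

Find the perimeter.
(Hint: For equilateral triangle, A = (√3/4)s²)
A = (√3/4)s²  ⇒  s² = 4A/√3 = 4·117.07/√3 = 468.28/1.73205 ≈ 270.362
s ≈ √270.362 ≈ 16.4427
Perimeter = 3s ≈ 3·16.4427 ≈ 49.328

Perimeter = 49.33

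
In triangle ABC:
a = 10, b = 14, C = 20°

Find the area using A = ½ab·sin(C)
A = ½·a·b·sin(C) = ½·10·14·sin(20°)
sin(20°) ≈ 0.34202
A ≈ ½·140·0.34202 = 70·0.34202 ≈ 23.9414

Area = 23.94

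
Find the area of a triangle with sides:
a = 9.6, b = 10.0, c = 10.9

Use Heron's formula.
s = (9.6 + 10.0 + 10.9)/2 = 30.5/2 = 15.25
s − a = 5.65, s − b = 5.25, s − c = 4.35
s(s−a)(s−b)(s−c) = 15.25·5.65·5.25·4.35 ≈ 1967.74
Area = √1967.74 ≈ 44.3592

Area = 44.36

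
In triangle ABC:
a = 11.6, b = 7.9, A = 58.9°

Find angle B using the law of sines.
a/sin(A) = b/sin(B)  ⇒  sin(B) = b·sin(A)/a = 7.9·sin(58.9°)/11.6
sin(58.9°) ≈ 0.856267
sin(B) ≈ 7.9·0.856267/11.6 ≈ 6.76451/11.6 ≈ 0.583147
B = arcsin(0.583147) ≈ 35.6722°
(Since b ≤ a we need B ≤ A, so the obtuse alternative 180° − 35.6722° ≈ 144.328° is rejected.)

B = 35.67°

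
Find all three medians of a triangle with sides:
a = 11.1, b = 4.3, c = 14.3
Median formula: m_a = ½√(2b² + 2c² − a²) (and cyclically). a² = 123.21, b² = 18.49, c² = 204.49.
m_a = ½√(2·18.49 + 2·204.49 − 123.21) = ½√322.75 ≈ ½·17.9652 ≈ 8.98262
m_b = ½√(2·123.21 + 2·204.49 − 18.49) = ½√636.91 ≈ ½·25.2371 ≈ 12.6185
m_c = ½√(2·123.21 + 2·18.49 − 204.49) = ½√78.91 ≈ ½·8.88313 ≈ 4.44157

m_a = 8.983, m_b = 12.62, m_c = 4.442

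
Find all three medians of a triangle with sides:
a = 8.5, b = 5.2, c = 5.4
Median formula: m_a = ½√(2b² + 2c² − a²) (and cyclically). a² = 72.25, b² = 27.04, c² = 29.16.
m_a = ½√(2·27.04 + 2·29.16 − 72.25) = ½√40.15 ≈ ½·6.3364 ≈ 3.1682
m_b = ½√(2·72.25 + 2·29.16 − 27.04) = ½√175.78 ≈ ½·13.2582 ≈ 6.6291
m_c = ½√(2·72.25 + 2·27.04 − 29.16) = ½√169.42 ≈ ½·13.0161 ≈ 6.50807

m_a = 3.168, m_b = 6.629, m_c = 6.508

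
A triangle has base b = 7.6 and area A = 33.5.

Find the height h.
A = ½·b·h  ⇒  h = 2A/b = 2·33.5/7.6 = 67/7.6 ≈ 8.81579

h = 8.816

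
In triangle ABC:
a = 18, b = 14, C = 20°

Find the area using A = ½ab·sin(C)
A = ½·a·b·sin(C) = ½·18·14·sin(20°)
sin(20°) ≈ 0.34202
A ≈ ½·252·0.34202 = 126·0.34202 ≈ 43.0945

Area = 43.09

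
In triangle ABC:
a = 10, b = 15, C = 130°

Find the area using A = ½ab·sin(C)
A = ½·a·b·sin(C) = ½·10·15·sin(130°)
sin(130°) ≈ 0.766044
A ≈ ½·150·0.766044 = 75·0.766044 ≈ 57.4533

Area = 57.45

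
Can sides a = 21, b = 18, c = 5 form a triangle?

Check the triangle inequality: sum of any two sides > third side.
a + b vs c: 21 + 18 = 39 > 5  ✓
a + c vs b: 21 + 5 = 26 > 18  ✓
b + c vs a: 18 + 5 = 23 > 21  ✓

Yes, triangle inequality satisfied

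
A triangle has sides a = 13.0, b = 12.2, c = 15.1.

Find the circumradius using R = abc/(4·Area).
First find the area with Heron's formula.
s = (13.0 + 12.2 + 15.1)/2 = 20.15
Area = √(s(s−a)(s−b)(s−c)) = √(20.15·7.15·7.95·5.05) ≈ √5784.15 ≈ 76.0536
abc = 13.0·12.2·15.1 = 2394.86
R = abc/(4·Area) ≈ 2394.86/(4·76.0536) = 2394.86/304.214 ≈ 7.87228

R = 7.872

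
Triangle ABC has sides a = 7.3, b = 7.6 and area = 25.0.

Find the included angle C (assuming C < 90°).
Area = ½·a·b·sin(C)  ⇒  sin(C) = 2·Area/(a·b) = 2·25.0/(7.3·7.6) = 50/55.48 ≈ 0.901226
C = arcsin(0.901226) ≈ 64.3196° (taking the acute solution since C < 90°)

C = 64.32°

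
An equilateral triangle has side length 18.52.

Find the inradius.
r = Area/s with s the semi-perimeter.
Area = (√3/4)·18.52² = (√3/4)·342.9904 ≈ 0.433013·342.9904 ≈ 148.519
s = 3·18.52/2 = 27.78
r ≈ 148.519/27.78 ≈ 5.34626
(Equivalently r = side/(2√3) = 18.52/3.4641 ≈ 5.34626.)

r = 5.346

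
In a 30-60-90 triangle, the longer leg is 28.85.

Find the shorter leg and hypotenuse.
In a 30-60-90 triangle the sides are in ratio 1 : √3 : 2, so short leg = long leg/√3 and hypotenuse = 2·(short leg).
Short leg = 28.85/√3 ≈ 28.85/1.73205 ≈ 16.6566
Hypotenuse = 2·16.6566 ≈ 33.3131

Short leg = 16.66, Hypotenuse = 33.31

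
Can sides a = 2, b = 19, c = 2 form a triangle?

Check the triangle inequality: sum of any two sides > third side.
a + b vs c: 2 + 19 = 21 > 2  ✓
a + c vs b: 2 + 2 = 4 ≤ 19  ✗
b + c vs a: 19 + 2 = 21 > 2  ✓

No: 2 + 2 = 4 is not > 19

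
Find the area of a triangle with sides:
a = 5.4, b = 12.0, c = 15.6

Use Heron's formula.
s = (5.4 + 12.0 + 15.6)/2 = 33/2 = 16.5
s − a = 11.1, s − b = 4.5, s − c = 0.9
s(s−a)(s−b)(s−c) = 16.5·11.1·4.5·0.9 ≈ 741.758
Area = √741.758 ≈ 27.2352

Area = 27.24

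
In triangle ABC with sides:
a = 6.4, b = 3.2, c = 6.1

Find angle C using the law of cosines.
c² = a² + b² − 2ab·cos(C)  ⇒  cos(C) = (a² + b² − c²)/(2ab)
cos(C) = (6.4² + 3.2² − 6.1²)/(2·6.4·3.2) = (40.96 + 10.24 − 37.21)/40.96 = 13.99/40.96 ≈ 0.341553
C = arccos(0.341553) ≈ 70.0285°

C = 70.03°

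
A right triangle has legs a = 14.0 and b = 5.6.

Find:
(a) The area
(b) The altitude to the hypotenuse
(a) The legs are perpendicular, so Area = ½·a·b = ½·14.0·5.6 = ½·78.4 = 39.2
(b) Hypotenuse c = √(a² + b²) = √(196 + 31.36) = √227.36 ≈ 15.0785
    Area = ½·c·h_c  ⇒  h_c = 2·Area/c = 78.4/15.0785 ≈ 5.19947

Area = 39.2, h_c = 5.199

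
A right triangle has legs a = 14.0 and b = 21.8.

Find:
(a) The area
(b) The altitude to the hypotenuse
(a) The legs are perpendicular, so Area = ½·a·b = ½·14.0·21.8 = ½·305.2 = 152.6
(b) Hypotenuse c = √(a² + b²) = √(196 + 475.24) = √671.24 ≈ 25.9083
    Area = ½·c·h_c  ⇒  h_c = 2·Area/c = 305.2/25.9083 ≈ 11.78

Area = 152.6, h_c = 11.78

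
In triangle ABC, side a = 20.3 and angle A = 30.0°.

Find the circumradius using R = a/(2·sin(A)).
R = a/(2·sin(A)) = 20.3/(2·sin(30.0°))
sin(30.0°) ≈ 0.5
R ≈ 20.3/(2·0.5) = 20.3/1 ≈ 20.3

R = 20.3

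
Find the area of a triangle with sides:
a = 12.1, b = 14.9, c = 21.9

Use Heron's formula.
s = (12.1 + 14.9 + 21.9)/2 = 48.9/2 = 24.45
s − a = 12.35, s − b = 9.55, s − c = 2.55
s(s−a)(s−b)(s−c) = 24.45·12.35·9.55·2.55 ≈ 7353.42
Area = √7353.42 ≈ 85.7521

Area = 85.75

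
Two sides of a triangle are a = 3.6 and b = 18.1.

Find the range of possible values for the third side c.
Triangle inequality: |a − b| < c < a + b
|a − b| = |3.6 − 18.1| = 14.5
a + b = 3.6 + 18.1 = 21.7

14.5 < c < 21.7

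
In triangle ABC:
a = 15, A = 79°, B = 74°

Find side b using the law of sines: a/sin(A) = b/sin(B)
a/sin(A) = b/sin(B)  ⇒  b = a·sin(B)/sin(A) = 15·sin(74°)/sin(79°)
sin(74°) ≈ 0.961262, sin(79°) ≈ 0.981627
b ≈ 15·0.961262/0.981627 ≈ 14.4189/0.981627 ≈ 14.6888

b = 14.69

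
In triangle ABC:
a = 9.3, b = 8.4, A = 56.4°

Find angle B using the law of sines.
a/sin(A) = b/sin(B)  ⇒  sin(B) = b·sin(A)/a = 8.4·sin(56.4°)/9.3
sin(56.4°) ≈ 0.832921
sin(B) ≈ 8.4·0.832921/9.3 ≈ 6.99654/9.3 ≈ 0.752316
B = arcsin(0.752316) ≈ 48.7914°
(Since b ≤ a we need B ≤ A, so the obtuse alternative 180° − 48.7914° ≈ 131.209° is rejected.)

B = 48.79°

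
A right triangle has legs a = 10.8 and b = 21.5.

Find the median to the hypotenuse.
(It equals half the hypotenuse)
Hypotenuse c = √(a² + b²) = √(116.64 + 462.25) = √578.89 ≈ 24.0601
Median to hypotenuse = c/2 ≈ 24.0601/2 ≈ 12.0301

Median = 12.03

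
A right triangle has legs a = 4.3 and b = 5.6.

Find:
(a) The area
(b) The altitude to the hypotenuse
(a) The legs are perpendicular, so Area = ½·a·b = ½·4.3·5.6 = ½·24.08 = 12.04
(b) Hypotenuse c = √(a² + b²) = √(18.49 + 31.36) = √49.85 ≈ 7.06045
    Area = ½·c·h_c  ⇒  h_c = 2·Area/c = 24.08/7.06045 ≈ 3.41055

Area = 12.04, h_c = 3.411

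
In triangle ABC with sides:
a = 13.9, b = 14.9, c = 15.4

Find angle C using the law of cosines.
c² = a² + b² − 2ab·cos(C)  ⇒  cos(C) = (a² + b² − c²)/(2ab)
cos(C) = (13.9² + 14.9² − 15.4²)/(2·13.9·14.9) = (193.21 + 222.01 − 237.16)/414.22 = 178.06/414.22 ≈ 0.429868
C = arccos(0.429868) ≈ 64.5408°

C = 64.54°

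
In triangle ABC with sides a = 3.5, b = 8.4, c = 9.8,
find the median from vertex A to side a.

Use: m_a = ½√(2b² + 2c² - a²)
m_a = ½√(2·8.4² + 2·9.8² − 3.5²) = ½√(2·70.56 + 2·96.04 − 12.25) = ½√(141.12 + 192.08 − 12.25) = ½√320.95
√320.95 ≈ 17.9151, so m_a ≈ 8.95754

m_a = 8.958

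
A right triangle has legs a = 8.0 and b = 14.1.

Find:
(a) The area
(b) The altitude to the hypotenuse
(a) The legs are perpendicular, so Area = ½·a·b = ½·8.0·14.1 = ½·112.8 = 56.4
(b) Hypotenuse c = √(a² + b²) = √(64 + 198.81) = √262.81 ≈ 16.2114
    Area = ½·c·h_c  ⇒  h_c = 2·Area/c = 112.8/16.2114 ≈ 6.95806

Area = 56.4, h_c = 6.958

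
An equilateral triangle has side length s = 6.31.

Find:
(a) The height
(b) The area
(a) The height splits the triangle into two 30-60-90 halves: h = s·√3/2 = 6.31·1.73205/2 ≈ 10.9292/2 ≈ 5.46462
(b) Area = (√3/4)·s² = (√3/4)·6.31² = (√3/4)·39.8161 ≈ 0.433013·39.8161 ≈ 17.2409

Height = 5.465, Area = 17.24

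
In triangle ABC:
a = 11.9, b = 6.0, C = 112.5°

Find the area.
Two sides and the included angle (SAS): A = ½·a·b·sin(C) = ½·11.9·6.0·sin(112.5°)
sin(112.5°) ≈ 0.92388
A ≈ ½·71.4·0.92388 = 35.7·0.92388 ≈ 32.9825

Area = 32.98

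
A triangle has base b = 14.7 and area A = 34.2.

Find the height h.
A = ½·b·h  ⇒  h = 2A/b = 2·34.2/14.7 = 68.4/14.7 ≈ 4.65306

h = 4.653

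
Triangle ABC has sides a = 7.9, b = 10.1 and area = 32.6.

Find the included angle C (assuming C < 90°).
Area = ½·a·b·sin(C)  ⇒  sin(C) = 2·Area/(a·b) = 2·32.6/(7.9·10.1) = 65.2/79.79 ≈ 0.817145
C = arcsin(0.817145) ≈ 54.8° (taking the acute solution since C < 90°)

C = 54.8°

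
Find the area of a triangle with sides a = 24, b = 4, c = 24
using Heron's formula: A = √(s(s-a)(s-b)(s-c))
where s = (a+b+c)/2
s = (24 + 4 + 24)/2 = 52/2 = 26
s − a = 2, s − b = 22, s − c = 2
s(s−a)(s−b)(s−c) = 26·2·22·2 = 2288
Area = √2288 ≈ 47.833

s = 26.0, Area = 47.83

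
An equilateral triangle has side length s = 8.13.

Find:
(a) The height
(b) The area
(a) The height splits the triangle into two 30-60-90 halves: h = s·√3/2 = 8.13·1.73205/2 ≈ 14.0816/2 ≈ 7.04079
(b) Area = (√3/4)·s² = (√3/4)·8.13² = (√3/4)·66.0969 ≈ 0.433013·66.0969 ≈ 28.6208

Height = 7.041, Area = 28.62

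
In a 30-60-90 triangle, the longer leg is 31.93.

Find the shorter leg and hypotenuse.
In a 30-60-90 triangle the sides are in ratio 1 : √3 : 2, so short leg = long leg/√3 and hypotenuse = 2·(short leg).
Short leg = 31.93/√3 ≈ 31.93/1.73205 ≈ 18.4348
Hypotenuse = 2·18.4348 ≈ 36.8696

Short leg = 18.43, Hypotenuse = 36.87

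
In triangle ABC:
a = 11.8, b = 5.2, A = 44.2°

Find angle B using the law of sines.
a/sin(A) = b/sin(B)  ⇒  sin(B) = b·sin(A)/a = 5.2·sin(44.2°)/11.8
sin(44.2°) ≈ 0.697165
sin(B) ≈ 5.2·0.697165/11.8 ≈ 3.62526/11.8 ≈ 0.307225
B = arcsin(0.307225) ≈ 17.8921°
(Since b ≤ a we need B ≤ A, so the obtuse alternative 180° − 17.8921° ≈ 162.108° is rejected.)

B = 17.89°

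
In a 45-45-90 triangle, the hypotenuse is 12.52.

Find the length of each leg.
In a 45-45-90 triangle hypotenuse = leg·√2, so leg = hypotenuse/√2.
Leg = 12.52/√2 ≈ 12.52/1.41421 ≈ 8.85298

Each leg = 8.853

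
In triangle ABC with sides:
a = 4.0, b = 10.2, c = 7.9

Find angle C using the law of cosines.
c² = a² + b² − 2ab·cos(C)  ⇒  cos(C) = (a² + b² − c²)/(2ab)
cos(C) = (4.0² + 10.2² − 7.9²)/(2·4.0·10.2) = (16 + 104.04 − 62.41)/81.6 = 57.63/81.6 ≈ 0.70625
C = arccos(0.70625) ≈ 45.0694°

C = 45.07°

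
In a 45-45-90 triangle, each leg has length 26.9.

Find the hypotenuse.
In a 45-45-90 triangle the sides are in ratio 1 : 1 : √2, so hypotenuse = leg·√2.
Hypotenuse = 26.9·√2 ≈ 26.9·1.41421 ≈ 38.0423

Hypotenuse = 26.9√2 = 38.04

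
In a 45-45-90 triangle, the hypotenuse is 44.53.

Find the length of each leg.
In a 45-45-90 triangle hypotenuse = leg·√2, so leg = hypotenuse/√2.
Leg = 44.53/√2 ≈ 44.53/1.41421 ≈ 31.4875

Each leg = 31.49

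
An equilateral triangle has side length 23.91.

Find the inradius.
r = Area/s with s the semi-perimeter.
Area = (√3/4)·23.91² = (√3/4)·571.6881 ≈ 0.433013·571.6881 ≈ 247.548
s = 3·23.91/2 = 35.865
r ≈ 247.548/35.865 ≈ 6.90222
(Equivalently r = side/(2√3) = 23.91/3.4641 ≈ 6.90222.)

r = 6.902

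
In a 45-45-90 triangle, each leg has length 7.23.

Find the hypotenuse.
In a 45-45-90 triangle the sides are in ratio 1 : 1 : √2, so hypotenuse = leg·√2.
Hypotenuse = 7.23·√2 ≈ 7.23·1.41421 ≈ 10.2248

Hypotenuse = 7.23√2 = 10.22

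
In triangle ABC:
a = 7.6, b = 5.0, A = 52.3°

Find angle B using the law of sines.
a/sin(A) = b/sin(B)  ⇒  sin(B) = b·sin(A)/a = 5.0·sin(52.3°)/7.6
sin(52.3°) ≈ 0.791224
sin(B) ≈ 5.0·0.791224/7.6 ≈ 3.95612/7.6 ≈ 0.520542
B = arcsin(0.520542) ≈ 31.3686°
(Since b ≤ a we need B ≤ A, so the obtuse alternative 180° − 31.3686° ≈ 148.631° is rejected.)

B = 31.37°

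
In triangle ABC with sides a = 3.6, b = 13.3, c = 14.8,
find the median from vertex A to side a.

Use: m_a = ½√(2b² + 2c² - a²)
m_a = ½√(2·13.3² + 2·14.8² − 3.6²) = ½√(2·176.89 + 2·219.04 − 12.96) = ½√(353.78 + 438.08 − 12.96) = ½√778.9
√778.9 ≈ 27.9088, so m_a ≈ 13.9544

m_a = 13.95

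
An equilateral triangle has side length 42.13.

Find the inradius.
r = Area/s with s the semi-perimeter.
Area = (√3/4)·42.13² = (√3/4)·1774.9369 ≈ 0.433013·1774.9369 ≈ 768.57
s = 3·42.13/2 = 63.195
r ≈ 768.57/63.195 ≈ 12.1619
(Equivalently r = side/(2√3) = 42.13/3.4641 ≈ 12.1619.)

r = 12.16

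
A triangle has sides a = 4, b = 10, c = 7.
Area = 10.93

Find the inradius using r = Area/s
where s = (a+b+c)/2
s = (4 + 10 + 7)/2 = 21/2 = 10.5
r = Area/s = 10.93/10.5 ≈ 1.04095

r = 1.041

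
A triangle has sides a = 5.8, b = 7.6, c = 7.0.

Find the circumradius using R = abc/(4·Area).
First find the area with Heron's formula.
s = (5.8 + 7.6 + 7.0)/2 = 10.2
Area = √(s(s−a)(s−b)(s−c)) = √(10.2·4.4·2.6·3.2) ≈ √373.402 ≈ 19.3236
abc = 5.8·7.6·7.0 = 308.56
R = abc/(4·Area) ≈ 308.56/(4·19.3236) = 308.56/77.2944 ≈ 3.99201

R = 3.992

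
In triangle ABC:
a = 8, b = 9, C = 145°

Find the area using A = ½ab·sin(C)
A = ½·a·b·sin(C) = ½·8·9·sin(145°)
sin(145°) ≈ 0.573576
A ≈ ½·72·0.573576 = 36·0.573576 ≈ 20.6488

Area = 20.65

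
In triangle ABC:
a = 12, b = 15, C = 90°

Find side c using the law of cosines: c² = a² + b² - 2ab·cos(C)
c² = 12² + 15² − 2·12·15·cos(90°)
cos(90°) ≈ 0
c² ≈ 144 + 225 − 360·(0) ≈ 369 − 0 ≈ 369
c ≈ √369 ≈ 19.2094

c = 19.21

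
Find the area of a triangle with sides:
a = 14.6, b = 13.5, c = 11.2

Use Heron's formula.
s = (14.6 + 13.5 + 11.2)/2 = 39.3/2 = 19.65
s − a = 5.05, s − b = 6.15, s − c = 8.45
s(s−a)(s−b)(s−c) = 19.65·5.05·6.15·8.45 ≈ 5156.86
Area = √5156.86 ≈ 71.8113

Area = 71.81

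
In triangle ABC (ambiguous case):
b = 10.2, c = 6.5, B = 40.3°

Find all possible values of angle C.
b/sin(B) = c/sin(C)  ⇒  sin(C) = c·sin(B)/b = 6.5·sin(40.3°)/10.2
sin(40.3°) ≈ 0.64679
sin(C) ≈ 6.5·0.64679/10.2 ≈ 4.20413/10.2 ≈ 0.41217
Candidate 1: C₁ = arcsin(0.41217) ≈ 24.3412°  →  A = 180° − 40.3° − 24.3412° ≈ 115.359° > 0, valid
Candidate 2: C₂ = 180° − C₁ ≈ 155.659°  →  A = 180° − 40.3° − 155.659° ≈ -15.9588° ≤ 0, not a valid triangle

C = 24.34° (one solution)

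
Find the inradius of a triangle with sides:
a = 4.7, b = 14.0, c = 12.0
r = Area/s where s is the semi-perimeter.
s = (4.7 + 14.0 + 12.0)/2 = 30.7/2 = 15.35
Area = √(s(s−a)(s−b)(s−c)) = √(15.35·10.65·1.35·3.35) ≈ √739.327 ≈ 27.1906
r ≈ 27.1906/15.35 ≈ 1.77137

r = 1.771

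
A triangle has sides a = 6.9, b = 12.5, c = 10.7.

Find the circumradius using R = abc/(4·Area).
First find the area with Heron's formula.
s = (6.9 + 12.5 + 10.7)/2 = 15.05
Area = √(s(s−a)(s−b)(s−c)) = √(15.05·8.15·2.55·4.35) ≈ √1360.58 ≈ 36.886
abc = 6.9·12.5·10.7 = 922.875
R = abc/(4·Area) ≈ 922.875/(4·36.886) = 922.875/147.544 ≈ 6.25491

R = 6.255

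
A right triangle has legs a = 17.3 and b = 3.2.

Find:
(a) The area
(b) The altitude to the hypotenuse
(a) The legs are perpendicular, so Area = ½·a·b = ½·17.3·3.2 = ½·55.36 = 27.68
(b) Hypotenuse c = √(a² + b²) = √(299.29 + 10.24) = √309.53 ≈ 17.5935
    Area = ½·c·h_c  ⇒  h_c = 2·Area/c = 55.36/17.5935 ≈ 3.14662

Area = 27.68, h_c = 3.147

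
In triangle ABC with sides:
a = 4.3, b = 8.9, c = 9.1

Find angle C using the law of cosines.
c² = a² + b² − 2ab·cos(C)  ⇒  cos(C) = (a² + b² − c²)/(2ab)
cos(C) = (4.3² + 8.9² − 9.1²)/(2·4.3·8.9) = (18.49 + 79.21 − 82.81)/76.54 = 14.89/76.54 ≈ 0.194539
C = arccos(0.194539) ≈ 78.7822°

C = 78.78°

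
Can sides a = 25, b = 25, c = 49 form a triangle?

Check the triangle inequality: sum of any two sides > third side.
a + b vs c: 25 + 25 = 50 > 49  ✓
a + c vs b: 25 + 49 = 74 > 25  ✓
b + c vs a: 25 + 49 = 74 > 25  ✓

Yes, triangle inequality satisfied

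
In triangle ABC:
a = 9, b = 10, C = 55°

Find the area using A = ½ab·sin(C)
A = ½·a·b·sin(C) = ½·9·10·sin(55°)
sin(55°) ≈ 0.819152
A ≈ ½·90·0.819152 = 45·0.819152 ≈ 36.8618

Area = 36.86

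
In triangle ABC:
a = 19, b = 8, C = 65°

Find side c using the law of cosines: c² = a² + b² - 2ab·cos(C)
c² = 19² + 8² − 2·19·8·cos(65°)
cos(65°) ≈ 0.422618
c² ≈ 361 + 64 − 304·(0.422618) ≈ 425 − 128.476 ≈ 296.524
c ≈ √296.524 ≈ 17.2199

c = 17.22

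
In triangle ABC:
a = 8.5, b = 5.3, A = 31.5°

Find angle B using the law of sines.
a/sin(A) = b/sin(B)  ⇒  sin(B) = b·sin(A)/a = 5.3·sin(31.5°)/8.5
sin(31.5°) ≈ 0.522499
sin(B) ≈ 5.3·0.522499/8.5 ≈ 2.76924/8.5 ≈ 0.325793
B = arcsin(0.325793) ≈ 19.0136°
(Since b ≤ a we need B ≤ A, so the obtuse alternative 180° − 19.0136° ≈ 160.986° is rejected.)

B = 19.01°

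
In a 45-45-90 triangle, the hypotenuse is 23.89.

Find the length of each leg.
In a 45-45-90 triangle hypotenuse = leg·√2, so leg = hypotenuse/√2.
Leg = 23.89/√2 ≈ 23.89/1.41421 ≈ 16.8928

Each leg = 16.89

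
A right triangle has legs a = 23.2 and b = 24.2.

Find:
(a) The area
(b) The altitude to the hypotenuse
(a) The legs are perpendicular, so Area = ½·a·b = ½·23.2·24.2 = ½·561.44 = 280.72
(b) Hypotenuse c = √(a² + b²) = √(538.24 + 585.64) = √1123.88 ≈ 33.5243
    Area = ½·c·h_c  ⇒  h_c = 2·Area/c = 561.44/33.5243 ≈ 16.7472

Area = 280.72, h_c = 16.75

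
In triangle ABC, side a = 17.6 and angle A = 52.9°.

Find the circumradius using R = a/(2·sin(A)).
R = a/(2·sin(A)) = 17.6/(2·sin(52.9°))
sin(52.9°) ≈ 0.797584
R ≈ 17.6/(2·0.797584) = 17.6/1.59517 ≈ 11.0333

R = 11.03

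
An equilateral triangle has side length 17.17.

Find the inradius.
r = Area/s with s the semi-perimeter.
Area = (√3/4)·17.17² = (√3/4)·294.8089 ≈ 0.433013·294.8089 ≈ 127.656
s = 3·17.17/2 = 25.755
r ≈ 127.656/25.755 ≈ 4.95655
(Equivalently r = side/(2√3) = 17.17/3.4641 ≈ 4.95655.)

r = 4.957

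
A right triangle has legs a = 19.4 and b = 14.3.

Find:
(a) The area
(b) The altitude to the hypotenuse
(a) The legs are perpendicular, so Area = ½·a·b = ½·19.4·14.3 = ½·277.42 = 138.71
(b) Hypotenuse c = √(a² + b²) = √(376.36 + 204.49) = √580.85 ≈ 24.1008
    Area = ½·c·h_c  ⇒  h_c = 2·Area/c = 277.42/24.1008 ≈ 11.5108

Area = 138.71, h_c = 11.51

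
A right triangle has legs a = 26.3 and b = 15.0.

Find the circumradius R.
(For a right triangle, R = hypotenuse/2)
Hypotenuse c = √(a² + b²) = √(691.69 + 225) = √916.69 ≈ 30.2769
R = c/2 ≈ 30.2769/2 ≈ 15.1384

R = 15.14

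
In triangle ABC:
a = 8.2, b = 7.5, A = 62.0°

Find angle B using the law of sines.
a/sin(A) = b/sin(B)  ⇒  sin(B) = b·sin(A)/a = 7.5·sin(62.0°)/8.2
sin(62.0°) ≈ 0.882948
sin(B) ≈ 7.5·0.882948/8.2 ≈ 6.62211/8.2 ≈ 0.807574
B = arcsin(0.807574) ≈ 53.8596°
(Since b ≤ a we need B ≤ A, so the obtuse alternative 180° − 53.8596° ≈ 126.14° is rejected.)

B = 53.86°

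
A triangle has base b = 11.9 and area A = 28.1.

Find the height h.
A = ½·b·h  ⇒  h = 2A/b = 2·28.1/11.9 = 56.2/11.9 ≈ 4.72269

h = 4.723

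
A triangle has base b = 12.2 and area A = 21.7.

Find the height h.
A = ½·b·h  ⇒  h = 2A/b = 2·21.7/12.2 = 43.4/12.2 ≈ 3.55738

h = 3.557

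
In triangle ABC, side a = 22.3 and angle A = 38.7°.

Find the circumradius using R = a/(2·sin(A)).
R = a/(2·sin(A)) = 22.3/(2·sin(38.7°))
sin(38.7°) ≈ 0.625243
R ≈ 22.3/(2·0.625243) = 22.3/1.25049 ≈ 17.8331

R = 17.83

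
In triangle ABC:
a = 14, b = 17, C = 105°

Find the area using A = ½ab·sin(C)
A = ½·a·b·sin(C) = ½·14·17·sin(105°)
sin(105°) ≈ 0.965926
A ≈ ½·238·0.965926 = 119·0.965926 ≈ 114.945

Area = 114.9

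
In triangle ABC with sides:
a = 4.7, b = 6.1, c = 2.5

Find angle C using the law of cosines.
c² = a² + b² − 2ab·cos(C)  ⇒  cos(C) = (a² + b² − c²)/(2ab)
cos(C) = (4.7² + 6.1² − 2.5²)/(2·4.7·6.1) = (22.09 + 37.21 − 6.25)/57.34 = 53.05/57.34 ≈ 0.925183
C = arccos(0.925183) ≈ 22.304°

C = 22.3°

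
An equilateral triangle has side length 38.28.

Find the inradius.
r = Area/s with s the semi-perimeter.
Area = (√3/4)·38.28² = (√3/4)·1465.3584 ≈ 0.433013·1465.3584 ≈ 634.519
s = 3·38.28/2 = 57.42
r ≈ 634.519/57.42 ≈ 11.0505
(Equivalently r = side/(2√3) = 38.28/3.4641 ≈ 11.0505.)

r = 11.05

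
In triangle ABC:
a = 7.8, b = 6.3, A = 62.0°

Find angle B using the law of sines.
a/sin(A) = b/sin(B)  ⇒  sin(B) = b·sin(A)/a = 6.3·sin(62.0°)/7.8
sin(62.0°) ≈ 0.882948
sin(B) ≈ 6.3·0.882948/7.8 ≈ 5.56257/7.8 ≈ 0.71315
B = arcsin(0.71315) ≈ 45.4918°
(Since b ≤ a we need B ≤ A, so the obtuse alternative 180° − 45.4918° ≈ 134.508° is rejected.)

B = 45.49°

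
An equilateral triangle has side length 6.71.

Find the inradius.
r = Area/s with s the semi-perimeter.
Area = (√3/4)·6.71² = (√3/4)·45.0241 ≈ 0.433013·45.0241 ≈ 19.496
s = 3·6.71/2 = 10.065
r ≈ 19.496/10.065 ≈ 1.93701
(Equivalently r = side/(2√3) = 6.71/3.4641 ≈ 1.93701.)

r = 1.937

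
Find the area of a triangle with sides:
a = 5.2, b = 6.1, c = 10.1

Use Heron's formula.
s = (5.2 + 6.1 + 10.1)/2 = 21.4/2 = 10.7
s − a = 5.5, s − b = 4.6, s − c = 0.6
s(s−a)(s−b)(s−c) = 10.7·5.5·4.6·0.6 ≈ 162.426
Area = √162.426 ≈ 12.7446

Area = 12.74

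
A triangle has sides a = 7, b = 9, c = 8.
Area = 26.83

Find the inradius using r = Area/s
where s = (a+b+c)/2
s = (7 + 9 + 8)/2 = 24/2 = 12
r = Area/s = 26.83/12 ≈ 2.23583

r = 2.236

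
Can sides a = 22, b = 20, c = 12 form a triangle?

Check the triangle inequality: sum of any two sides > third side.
a + b vs c: 22 + 20 = 42 > 12  ✓
a + c vs b: 22 + 12 = 34 > 20  ✓
b + c vs a: 20 + 12 = 32 > 22  ✓

Yes, triangle inequality satisfied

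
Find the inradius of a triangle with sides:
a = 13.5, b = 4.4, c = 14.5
r = Area/s where s is the semi-perimeter.
s = (13.5 + 4.4 + 14.5)/2 = 32.4/2 = 16.2
Area = √(s(s−a)(s−b)(s−c)) = √(16.2·2.7·11.8·1.7) ≈ √877.424 ≈ 29.6214
r ≈ 29.6214/16.2 ≈ 1.82848

r = 1.828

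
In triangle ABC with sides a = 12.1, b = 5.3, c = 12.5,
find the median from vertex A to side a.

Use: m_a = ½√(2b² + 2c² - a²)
m_a = ½√(2·5.3² + 2·12.5² − 12.1²) = ½√(2·28.09 + 2·156.25 − 146.41) = ½√(56.18 + 312.5 − 146.41) = ½√222.27
√222.27 ≈ 14.9087, so m_a ≈ 7.45436

m_a = 7.454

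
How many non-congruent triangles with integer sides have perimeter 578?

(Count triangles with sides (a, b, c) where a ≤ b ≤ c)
Let a ≤ b ≤ c with a + b + c = 578. The only binding inequality is a + b > c, i.e. 578 − c > c, so c < 578/2; and c ≥ 578/3 since c is the largest side.
So 193 ≤ c ≤ 288. For each c, b runs from ⌈(578 − c)/2⌉ up to c (then a = 578 − b − c satisfies 1 ≤ a ≤ b automatically), giving c − ⌈(578 − c)/2⌉ + 1 choices.
Summing over c: 1 + 3 + 4 + 6 + … + 142 + 144  (96 terms, c = 193, …, 288) = 6960
Check (closed form: nearest integer to p²/48 for even p, (p+3)²/48 for odd p): 578²/48 = 334084/48 ≈ 6960.08 → 6960

6960 triangles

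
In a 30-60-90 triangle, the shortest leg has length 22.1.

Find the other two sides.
In a 30-60-90 triangle the sides are in ratio 1 : √3 : 2 (short leg : long leg : hypotenuse).
Long leg = 22.1·√3 ≈ 22.1·1.73205 ≈ 38.2783
Hypotenuse = 2·22.1 = 44.2

Long leg = 22.1√3 = 38.28, Hypotenuse = 44.2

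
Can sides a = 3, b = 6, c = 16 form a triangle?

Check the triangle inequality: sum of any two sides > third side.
a + b vs c: 3 + 6 = 9 ≤ 16  ✗
a + c vs b: 3 + 16 = 19 > 6  ✓
b + c vs a: 6 + 16 = 22 > 3  ✓

No: 3 + 6 = 9 is not > 16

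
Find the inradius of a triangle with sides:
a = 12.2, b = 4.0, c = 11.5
r = Area/s where s is the semi-perimeter.
s = (12.2 + 4.0 + 11.5)/2 = 27.7/2 = 13.85
Area = √(s(s−a)(s−b)(s−c)) = √(13.85·1.65·9.85·2.35) ≈ √528.978 ≈ 22.9995
r ≈ 22.9995/13.85 ≈ 1.66062

r = 1.661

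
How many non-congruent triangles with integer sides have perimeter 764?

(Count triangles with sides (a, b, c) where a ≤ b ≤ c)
Let a ≤ b ≤ c with a + b + c = 764. The only binding inequality is a + b > c, i.e. 764 − c > c, so c < 764/2; and c ≥ 764/3 since c is the largest side.
So 255 ≤ c ≤ 381. For each c, b runs from ⌈(764 − c)/2⌉ up to c (then a = 764 − b − c satisfies 1 ≤ a ≤ b automatically), giving c − ⌈(764 − c)/2⌉ + 1 choices.
Summing over c: 1 + 3 + 4 + 6 + … + 189 + 190  (127 terms, c = 255, …, 381) = 12160
Check (closed form: nearest integer to p²/48 for even p, (p+3)²/48 for odd p): 764²/48 = 583696/48 ≈ 12160.33 → 12160

12160 triangles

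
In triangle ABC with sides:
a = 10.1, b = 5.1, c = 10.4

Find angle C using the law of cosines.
c² = a² + b² − 2ab·cos(C)  ⇒  cos(C) = (a² + b² − c²)/(2ab)
cos(C) = (10.1² + 5.1² − 10.4²)/(2·10.1·5.1) = (102.01 + 26.01 − 108.16)/103.02 = 19.86/103.02 ≈ 0.192778
C = arccos(0.192778) ≈ 78.885°

C = 78.89°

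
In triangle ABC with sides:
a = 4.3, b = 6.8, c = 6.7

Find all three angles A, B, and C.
Law of cosines for each angle (a² = 18.49, b² = 46.24, c² = 44.89):
cos(A) = (b² + c² − a²)/(2bc) = (46.24 + 44.89 − 18.49)/(2·6.8·6.7) = 72.64/91.12 ≈ 0.797191  ⇒  A ≈ 37.1374°
cos(B) = (a² + c² − b²)/(2ac) = (18.49 + 44.89 − 46.24)/(2·4.3·6.7) = 17.14/57.62 ≈ 0.297466  ⇒  B ≈ 72.6945°
cos(C) = (a² + b² − c²)/(2ab) = (18.49 + 46.24 − 44.89)/(2·4.3·6.8) = 19.84/58.48 ≈ 0.339261  ⇒  C ≈ 70.1681°
Check: A + B + C ≈ 180°

A = 37.14°, B = 72.69°, C = 70.17°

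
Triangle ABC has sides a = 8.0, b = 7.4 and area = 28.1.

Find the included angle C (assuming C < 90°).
Area = ½·a·b·sin(C)  ⇒  sin(C) = 2·Area/(a·b) = 2·28.1/(8.0·7.4) = 56.2/59.2 ≈ 0.949324
C = arcsin(0.949324) ≈ 71.6816° (taking the acute solution since C < 90°)

C = 71.68°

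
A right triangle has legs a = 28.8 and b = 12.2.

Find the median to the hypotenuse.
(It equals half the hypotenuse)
Hypotenuse c = √(a² + b²) = √(829.44 + 148.84) = √978.28 ≈ 31.2775
Median to hypotenuse = c/2 ≈ 31.2775/2 ≈ 15.6387

Median = 15.64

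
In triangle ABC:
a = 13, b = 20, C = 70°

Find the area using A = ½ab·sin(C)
A = ½·a·b·sin(C) = ½·13·20·sin(70°)
sin(70°) ≈ 0.939693
A ≈ ½·260·0.939693 = 130·0.939693 ≈ 122.16

Area = 122.2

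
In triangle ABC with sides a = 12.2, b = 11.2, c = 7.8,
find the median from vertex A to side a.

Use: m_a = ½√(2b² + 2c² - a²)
m_a = ½√(2·11.2² + 2·7.8² − 12.2²) = ½√(2·125.44 + 2·60.84 − 148.84) = ½√(250.88 + 121.68 − 148.84) = ½√223.72
√223.72 ≈ 14.9573, so m_a ≈ 7.47864

m_a = 7.479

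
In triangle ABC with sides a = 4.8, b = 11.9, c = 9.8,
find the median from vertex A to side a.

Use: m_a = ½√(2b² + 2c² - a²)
m_a = ½√(2·11.9² + 2·9.8² − 4.8²) = ½√(2·141.61 + 2·96.04 − 23.04) = ½√(283.22 + 192.08 − 23.04) = ½√452.26
√452.26 ≈ 21.2664, so m_a ≈ 10.6332

m_a = 10.63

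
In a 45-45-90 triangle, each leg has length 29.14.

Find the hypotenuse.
In a 45-45-90 triangle the sides are in ratio 1 : 1 : √2, so hypotenuse = leg·√2.
Hypotenuse = 29.14·√2 ≈ 29.14·1.41421 ≈ 41.2102

Hypotenuse = 29.14√2 = 41.21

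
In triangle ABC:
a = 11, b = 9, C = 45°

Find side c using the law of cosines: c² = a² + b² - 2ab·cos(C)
c² = 11² + 9² − 2·11·9·cos(45°)
cos(45°) ≈ 0.707107
c² ≈ 121 + 81 − 198·(0.707107) ≈ 202 − 140.007 ≈ 61.9929
c ≈ √61.9929 ≈ 7.87355

c = 7.874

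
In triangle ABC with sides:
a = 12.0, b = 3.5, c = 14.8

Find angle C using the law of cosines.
c² = a² + b² − 2ab·cos(C)  ⇒  cos(C) = (a² + b² − c²)/(2ab)
cos(C) = (12.0² + 3.5² − 14.8²)/(2·12.0·3.5) = (144 + 12.25 − 219.04)/84 = -62.79/84 ≈ -0.7475
C = arccos(-0.7475) ≈ 138.374°

C = 138.4°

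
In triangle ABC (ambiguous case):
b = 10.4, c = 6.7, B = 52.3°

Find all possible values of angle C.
b/sin(B) = c/sin(C)  ⇒  sin(C) = c·sin(B)/b = 6.7·sin(52.3°)/10.4
sin(52.3°) ≈ 0.791224
sin(C) ≈ 6.7·0.791224/10.4 ≈ 5.3012/10.4 ≈ 0.509731
Candidate 1: C₁ = arcsin(0.509731) ≈ 30.6459°  →  A = 180° − 52.3° − 30.6459° ≈ 97.0541° > 0, valid
Candidate 2: C₂ = 180° − C₁ ≈ 149.354°  →  A = 180° − 52.3° − 149.354° ≈ -21.6541° ≤ 0, not a valid triangle

C = 30.65° (one solution)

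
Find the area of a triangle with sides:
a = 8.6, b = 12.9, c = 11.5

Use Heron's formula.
s = (8.6 + 12.9 + 11.5)/2 = 33/2 = 16.5
s − a = 7.9, s − b = 3.6, s − c = 5
s(s−a)(s−b)(s−c) = 16.5·7.9·3.6·5 ≈ 2346.3
Area = √2346.3 ≈ 48.4386

Area = 48.44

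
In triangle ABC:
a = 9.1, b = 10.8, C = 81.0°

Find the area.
Two sides and the included angle (SAS): A = ½·a·b·sin(C) = ½·9.1·10.8·sin(81.0°)
sin(81.0°) ≈ 0.987688
A ≈ ½·98.28·0.987688 = 49.14·0.987688 ≈ 48.535

Area = 48.54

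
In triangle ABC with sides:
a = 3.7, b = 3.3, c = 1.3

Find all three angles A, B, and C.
Law of cosines for each angle (a² = 13.69, b² = 10.89, c² = 1.69):
cos(A) = (b² + c² − a²)/(2bc) = (10.89 + 1.69 − 13.69)/(2·3.3·1.3) = -1.11/8.58 ≈ -0.129371  ⇒  A ≈ 97.4332°
cos(B) = (a² + c² − b²)/(2ac) = (13.69 + 1.69 − 10.89)/(2·3.7·1.3) = 4.49/9.62 ≈ 0.466736  ⇒  B ≈ 62.1774°
cos(C) = (a² + b² − c²)/(2ab) = (13.69 + 10.89 − 1.69)/(2·3.7·3.3) = 22.89/24.42 ≈ 0.937346  ⇒  C ≈ 20.3894°
Check: A + B + C ≈ 180°

A = 97.43°, B = 62.18°, C = 20.39°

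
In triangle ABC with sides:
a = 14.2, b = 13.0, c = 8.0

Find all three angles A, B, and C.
Law of cosines for each angle (a² = 201.64, b² = 169, c² = 64):
cos(A) = (b² + c² − a²)/(2bc) = (169 + 64 − 201.64)/(2·13.0·8.0) = 31.36/208 ≈ 0.150769  ⇒  A ≈ 81.3285°
cos(B) = (a² + c² − b²)/(2ac) = (201.64 + 64 − 169)/(2·14.2·8.0) = 96.64/227.2 ≈ 0.425352  ⇒  B ≈ 64.827°
cos(C) = (a² + b² − c²)/(2ab) = (201.64 + 169 − 64)/(2·14.2·13.0) = 306.64/369.2 ≈ 0.830553  ⇒  C ≈ 33.8445°
Check: A + B + C ≈ 180°

A = 81.33°, B = 64.83°, C = 33.84°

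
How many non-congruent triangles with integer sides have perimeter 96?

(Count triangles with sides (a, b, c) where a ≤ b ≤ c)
Let a ≤ b ≤ c with a + b + c = 96. The only binding inequality is a + b > c, i.e. 96 − c > c, so c < 96/2; and c ≥ 96/3 since c is the largest side.
So 32 ≤ c ≤ 47. For each c, b runs from ⌈(96 − c)/2⌉ up to c (then a = 96 − b − c satisfies 1 ≤ a ≤ b automatically), giving c − ⌈(96 − c)/2⌉ + 1 choices.
Summing over c: 1 + 2 + 4 + 5 + … + 22 + 23  (16 terms, c = 32, …, 47) = 192
Check (closed form: nearest integer to p²/48 for even p, (p+3)²/48 for odd p): 96²/48 = 9216/48 ≈ 192.00 → 192

192 triangles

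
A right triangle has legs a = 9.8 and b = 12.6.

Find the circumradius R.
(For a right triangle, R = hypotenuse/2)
Hypotenuse c = √(a² + b²) = √(96.04 + 158.76) = √254.8 ≈ 15.9625
R = c/2 ≈ 15.9625/2 ≈ 7.98123

R = 7.981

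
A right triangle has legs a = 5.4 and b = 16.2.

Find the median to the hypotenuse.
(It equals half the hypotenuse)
Hypotenuse c = √(a² + b²) = √(29.16 + 262.44) = √291.6 ≈ 17.0763
Median to hypotenuse = c/2 ≈ 17.0763/2 ≈ 8.53815

Median = 8.538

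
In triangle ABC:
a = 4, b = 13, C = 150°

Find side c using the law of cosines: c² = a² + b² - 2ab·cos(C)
c² = 4² + 13² − 2·4·13·cos(150°)
cos(150°) ≈ -0.866025
c² ≈ 16 + 169 − 104·(-0.866025) ≈ 185 + 90.0666 ≈ 275.067
c ≈ √275.067 ≈ 16.5851

c = 16.59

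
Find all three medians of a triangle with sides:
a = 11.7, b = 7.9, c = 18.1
Median formula: m_a = ½√(2b² + 2c² − a²) (and cyclically). a² = 136.89, b² = 62.41, c² = 327.61.
m_a = ½√(2·62.41 + 2·327.61 − 136.89) = ½√643.15 ≈ ½·25.3604 ≈ 12.6802
m_b = ½√(2·136.89 + 2·327.61 − 62.41) = ½√866.59 ≈ ½·29.4379 ≈ 14.719
m_c = ½√(2·136.89 + 2·62.41 − 327.61) = ½√70.99 ≈ ½·8.42556 ≈ 4.21278

m_a = 12.68, m_b = 14.72, m_c = 4.213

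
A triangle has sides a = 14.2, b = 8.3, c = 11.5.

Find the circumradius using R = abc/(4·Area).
First find the area with Heron's formula.
s = (14.2 + 8.3 + 11.5)/2 = 17
Area = √(s(s−a)(s−b)(s−c)) = √(17·2.8·8.7·5.5) ≈ √2277.66 ≈ 47.7248
abc = 14.2·8.3·11.5 = 1355.39
R = abc/(4·Area) ≈ 1355.39/(4·47.7248) = 1355.39/190.899 ≈ 7.10002

R = 7.1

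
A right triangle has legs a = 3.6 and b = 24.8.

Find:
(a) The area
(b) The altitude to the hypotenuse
(a) The legs are perpendicular, so Area = ½·a·b = ½·3.6·24.8 = ½·89.28 = 44.64
(b) Hypotenuse c = √(a² + b²) = √(12.96 + 615.04) = √628 ≈ 25.0599
    Area = ½·c·h_c  ⇒  h_c = 2·Area/c = 89.28/25.0599 ≈ 3.56266

Area = 44.64, h_c = 3.563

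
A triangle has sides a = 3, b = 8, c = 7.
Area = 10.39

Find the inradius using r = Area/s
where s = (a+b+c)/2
s = (3 + 8 + 7)/2 = 18/2 = 9
r = Area/s = 10.39/9 ≈ 1.15444

r = 1.154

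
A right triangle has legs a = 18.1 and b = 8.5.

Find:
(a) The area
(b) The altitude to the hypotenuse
(a) The legs are perpendicular, so Area = ½·a·b = ½·18.1·8.5 = ½·153.85 = 76.925
(b) Hypotenuse c = √(a² + b²) = √(327.61 + 72.25) = √399.86 ≈ 19.9965
    Area = ½·c·h_c  ⇒  h_c = 2·Area/c = 153.85/19.9965 ≈ 7.69385

Area = 76.925, h_c = 7.694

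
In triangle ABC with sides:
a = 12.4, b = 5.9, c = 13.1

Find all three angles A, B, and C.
Law of cosines for each angle (a² = 153.76, b² = 34.81, c² = 171.61):
cos(A) = (b² + c² − a²)/(2bc) = (34.81 + 171.61 − 153.76)/(2·5.9·13.1) = 52.66/154.58 ≈ 0.340665  ⇒  A ≈ 70.0826°
cos(B) = (a² + c² − b²)/(2ac) = (153.76 + 171.61 − 34.81)/(2·12.4·13.1) = 290.56/324.88 ≈ 0.894361  ⇒  B ≈ 26.5735°
cos(C) = (a² + b² − c²)/(2ab) = (153.76 + 34.81 − 171.61)/(2·12.4·5.9) = 16.96/146.32 ≈ 0.11591  ⇒  C ≈ 83.3439°
Check: A + B + C ≈ 180°

A = 70.08°, B = 26.57°, C = 83.34°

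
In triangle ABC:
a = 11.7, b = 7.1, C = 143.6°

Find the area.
Two sides and the included angle (SAS): A = ½·a·b·sin(C) = ½·11.7·7.1·sin(143.6°)
sin(143.6°) ≈ 0.593419
A ≈ ½·83.07·0.593419 = 41.535·0.593419 ≈ 24.6477

Area = 24.65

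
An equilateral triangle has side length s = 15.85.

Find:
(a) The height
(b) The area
(a) The height splits the triangle into two 30-60-90 halves: h = s·√3/2 = 15.85·1.73205/2 ≈ 27.453/2 ≈ 13.7265
(b) Area = (√3/4)·s² = (√3/4)·15.85² = (√3/4)·251.2225 ≈ 0.433013·251.2225 ≈ 108.783

Height = 13.73, Area = 108.8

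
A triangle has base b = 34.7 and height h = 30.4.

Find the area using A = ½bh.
A = ½·b·h = ½·34.7·30.4 = ½·1054.88 = 527.44

Area = 527.44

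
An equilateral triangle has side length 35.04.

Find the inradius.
r = Area/s with s the semi-perimeter.
Area = (√3/4)·35.04² = (√3/4)·1227.8016 ≈ 0.433013·1227.8016 ≈ 531.654
s = 3·35.04/2 = 52.56
r ≈ 531.654/52.56 ≈ 10.1152
(Equivalently r = side/(2√3) = 35.04/3.4641 ≈ 10.1152.)

r = 10.12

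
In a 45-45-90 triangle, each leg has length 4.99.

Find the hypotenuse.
In a 45-45-90 triangle the sides are in ratio 1 : 1 : √2, so hypotenuse = leg·√2.
Hypotenuse = 4.99·√2 ≈ 4.99·1.41421 ≈ 7.05693

Hypotenuse = 4.99√2 = 7.057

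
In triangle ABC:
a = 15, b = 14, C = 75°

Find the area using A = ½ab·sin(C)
A = ½·a·b·sin(C) = ½·15·14·sin(75°)
sin(75°) ≈ 0.965926
A ≈ ½·210·0.965926 = 105·0.965926 ≈ 101.422

Area = 101.4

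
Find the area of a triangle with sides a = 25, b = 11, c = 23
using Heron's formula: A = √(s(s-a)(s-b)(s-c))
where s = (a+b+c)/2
s = (25 + 11 + 23)/2 = 59/2 = 29.5
s − a = 4.5, s − b = 18.5, s − c = 6.5
s(s−a)(s−b)(s−c) = 29.5·4.5·18.5·6.5 = 15963.1875
Area = √15963.1875 ≈ 126.346

s = 29.5, Area = 126.3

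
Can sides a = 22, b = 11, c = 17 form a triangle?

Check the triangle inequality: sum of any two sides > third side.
a + b vs c: 22 + 11 = 33 > 17  ✓
a + c vs b: 22 + 17 = 39 > 11  ✓
b + c vs a: 11 + 17 = 28 > 22  ✓

Yes, triangle inequality satisfied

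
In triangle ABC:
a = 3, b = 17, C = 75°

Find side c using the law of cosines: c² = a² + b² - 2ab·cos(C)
c² = 3² + 17² − 2·3·17·cos(75°)
cos(75°) ≈ 0.258819
c² ≈ 9 + 289 − 102·(0.258819) ≈ 298 − 26.3995 ≈ 271.6
c ≈ √271.6 ≈ 16.4803

c = 16.48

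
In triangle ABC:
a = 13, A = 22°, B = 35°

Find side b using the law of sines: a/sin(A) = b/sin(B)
a/sin(A) = b/sin(B)  ⇒  b = a·sin(B)/sin(A) = 13·sin(35°)/sin(22°)
sin(35°) ≈ 0.573576, sin(22°) ≈ 0.374607
b ≈ 13·0.573576/0.374607 ≈ 7.45649/0.374607 ≈ 19.9049

b = 19.9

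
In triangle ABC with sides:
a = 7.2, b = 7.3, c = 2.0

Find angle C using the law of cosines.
c² = a² + b² − 2ab·cos(C)  ⇒  cos(C) = (a² + b² − c²)/(2ab)
cos(C) = (7.2² + 7.3² − 2.0²)/(2·7.2·7.3) = (51.84 + 53.29 − 4)/105.12 = 101.13/105.12 ≈ 0.962043
C = arccos(0.962043) ≈ 15.8367°

C = 15.84°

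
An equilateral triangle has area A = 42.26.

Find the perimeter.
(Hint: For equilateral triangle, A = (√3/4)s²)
A = (√3/4)s²  ⇒  s² = 4A/√3 = 4·42.26/√3 = 169.04/1.73205 ≈ 97.5953
s ≈ √97.5953 ≈ 9.87903
Perimeter = 3s ≈ 3·9.87903 ≈ 29.6371

Perimeter = 29.64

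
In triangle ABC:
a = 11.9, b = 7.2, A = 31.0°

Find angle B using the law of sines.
a/sin(A) = b/sin(B)  ⇒  sin(B) = b·sin(A)/a = 7.2·sin(31.0°)/11.9
sin(31.0°) ≈ 0.515038
sin(B) ≈ 7.2·0.515038/11.9 ≈ 3.70827/11.9 ≈ 0.31162
B = arcsin(0.31162) ≈ 18.1569°
(Since b ≤ a we need B ≤ A, so the obtuse alternative 180° − 18.1569° ≈ 161.843° is rejected.)

B = 18.16°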